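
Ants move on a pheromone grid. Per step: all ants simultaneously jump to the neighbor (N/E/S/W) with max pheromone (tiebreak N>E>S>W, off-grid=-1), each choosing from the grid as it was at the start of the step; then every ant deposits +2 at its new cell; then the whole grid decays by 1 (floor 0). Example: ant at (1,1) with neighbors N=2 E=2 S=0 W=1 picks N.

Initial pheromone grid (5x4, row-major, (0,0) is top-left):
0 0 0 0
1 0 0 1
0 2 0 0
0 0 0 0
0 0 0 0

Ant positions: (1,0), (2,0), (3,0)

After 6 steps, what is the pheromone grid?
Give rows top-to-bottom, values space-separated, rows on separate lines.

After step 1: ants at (0,0),(2,1),(2,0)
  1 0 0 0
  0 0 0 0
  1 3 0 0
  0 0 0 0
  0 0 0 0
After step 2: ants at (0,1),(2,0),(2,1)
  0 1 0 0
  0 0 0 0
  2 4 0 0
  0 0 0 0
  0 0 0 0
After step 3: ants at (0,2),(2,1),(2,0)
  0 0 1 0
  0 0 0 0
  3 5 0 0
  0 0 0 0
  0 0 0 0
After step 4: ants at (0,3),(2,0),(2,1)
  0 0 0 1
  0 0 0 0
  4 6 0 0
  0 0 0 0
  0 0 0 0
After step 5: ants at (1,3),(2,1),(2,0)
  0 0 0 0
  0 0 0 1
  5 7 0 0
  0 0 0 0
  0 0 0 0
After step 6: ants at (0,3),(2,0),(2,1)
  0 0 0 1
  0 0 0 0
  6 8 0 0
  0 0 0 0
  0 0 0 0

0 0 0 1
0 0 0 0
6 8 0 0
0 0 0 0
0 0 0 0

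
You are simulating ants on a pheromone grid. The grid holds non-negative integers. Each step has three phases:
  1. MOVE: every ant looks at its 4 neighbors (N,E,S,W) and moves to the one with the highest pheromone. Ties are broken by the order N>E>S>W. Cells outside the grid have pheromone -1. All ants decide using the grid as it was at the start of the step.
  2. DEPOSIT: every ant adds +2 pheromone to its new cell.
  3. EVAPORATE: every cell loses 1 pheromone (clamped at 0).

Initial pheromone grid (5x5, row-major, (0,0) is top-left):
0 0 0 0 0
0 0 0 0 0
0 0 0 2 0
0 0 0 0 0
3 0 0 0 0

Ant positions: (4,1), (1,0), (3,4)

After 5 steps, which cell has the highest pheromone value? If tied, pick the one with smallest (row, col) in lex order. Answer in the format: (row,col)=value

Answer: (4,0)=4

Derivation:
Step 1: ant0:(4,1)->W->(4,0) | ant1:(1,0)->N->(0,0) | ant2:(3,4)->N->(2,4)
  grid max=4 at (4,0)
Step 2: ant0:(4,0)->N->(3,0) | ant1:(0,0)->E->(0,1) | ant2:(2,4)->W->(2,3)
  grid max=3 at (4,0)
Step 3: ant0:(3,0)->S->(4,0) | ant1:(0,1)->E->(0,2) | ant2:(2,3)->N->(1,3)
  grid max=4 at (4,0)
Step 4: ant0:(4,0)->N->(3,0) | ant1:(0,2)->E->(0,3) | ant2:(1,3)->S->(2,3)
  grid max=3 at (4,0)
Step 5: ant0:(3,0)->S->(4,0) | ant1:(0,3)->E->(0,4) | ant2:(2,3)->N->(1,3)
  grid max=4 at (4,0)
Final grid:
  0 0 0 0 1
  0 0 0 1 0
  0 0 0 1 0
  0 0 0 0 0
  4 0 0 0 0
Max pheromone 4 at (4,0)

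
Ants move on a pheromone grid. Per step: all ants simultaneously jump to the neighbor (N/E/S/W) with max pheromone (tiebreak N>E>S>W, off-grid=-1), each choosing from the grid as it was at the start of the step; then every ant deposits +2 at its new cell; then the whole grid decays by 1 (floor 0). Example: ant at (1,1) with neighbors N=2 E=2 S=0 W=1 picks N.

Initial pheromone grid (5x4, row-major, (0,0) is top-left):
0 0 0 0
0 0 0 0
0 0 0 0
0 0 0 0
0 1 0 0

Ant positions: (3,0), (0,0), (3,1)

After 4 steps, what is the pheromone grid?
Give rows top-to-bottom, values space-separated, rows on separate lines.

After step 1: ants at (2,0),(0,1),(4,1)
  0 1 0 0
  0 0 0 0
  1 0 0 0
  0 0 0 0
  0 2 0 0
After step 2: ants at (1,0),(0,2),(3,1)
  0 0 1 0
  1 0 0 0
  0 0 0 0
  0 1 0 0
  0 1 0 0
After step 3: ants at (0,0),(0,3),(4,1)
  1 0 0 1
  0 0 0 0
  0 0 0 0
  0 0 0 0
  0 2 0 0
After step 4: ants at (0,1),(1,3),(3,1)
  0 1 0 0
  0 0 0 1
  0 0 0 0
  0 1 0 0
  0 1 0 0

0 1 0 0
0 0 0 1
0 0 0 0
0 1 0 0
0 1 0 0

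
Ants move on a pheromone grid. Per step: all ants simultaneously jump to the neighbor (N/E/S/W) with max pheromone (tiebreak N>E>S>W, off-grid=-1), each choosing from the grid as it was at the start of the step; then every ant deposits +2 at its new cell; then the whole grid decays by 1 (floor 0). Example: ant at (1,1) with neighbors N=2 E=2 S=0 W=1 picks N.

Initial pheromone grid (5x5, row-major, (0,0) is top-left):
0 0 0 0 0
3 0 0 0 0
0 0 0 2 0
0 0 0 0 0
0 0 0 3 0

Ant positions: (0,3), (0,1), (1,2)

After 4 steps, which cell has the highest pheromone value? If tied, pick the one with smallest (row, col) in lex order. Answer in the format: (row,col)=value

Answer: (0,3)=7

Derivation:
Step 1: ant0:(0,3)->E->(0,4) | ant1:(0,1)->E->(0,2) | ant2:(1,2)->N->(0,2)
  grid max=3 at (0,2)
Step 2: ant0:(0,4)->S->(1,4) | ant1:(0,2)->E->(0,3) | ant2:(0,2)->E->(0,3)
  grid max=3 at (0,3)
Step 3: ant0:(1,4)->N->(0,4) | ant1:(0,3)->W->(0,2) | ant2:(0,3)->W->(0,2)
  grid max=5 at (0,2)
Step 4: ant0:(0,4)->W->(0,3) | ant1:(0,2)->E->(0,3) | ant2:(0,2)->E->(0,3)
  grid max=7 at (0,3)
Final grid:
  0 0 4 7 0
  0 0 0 0 0
  0 0 0 0 0
  0 0 0 0 0
  0 0 0 0 0
Max pheromone 7 at (0,3)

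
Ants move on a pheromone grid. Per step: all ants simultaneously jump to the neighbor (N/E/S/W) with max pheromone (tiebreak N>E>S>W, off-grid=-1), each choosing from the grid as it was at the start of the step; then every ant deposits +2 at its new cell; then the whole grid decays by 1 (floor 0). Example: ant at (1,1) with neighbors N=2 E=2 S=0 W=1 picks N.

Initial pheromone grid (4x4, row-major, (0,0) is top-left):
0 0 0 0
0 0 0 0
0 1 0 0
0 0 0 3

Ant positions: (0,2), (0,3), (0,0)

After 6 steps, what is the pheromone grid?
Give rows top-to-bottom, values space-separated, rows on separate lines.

After step 1: ants at (0,3),(1,3),(0,1)
  0 1 0 1
  0 0 0 1
  0 0 0 0
  0 0 0 2
After step 2: ants at (1,3),(0,3),(0,2)
  0 0 1 2
  0 0 0 2
  0 0 0 0
  0 0 0 1
After step 3: ants at (0,3),(1,3),(0,3)
  0 0 0 5
  0 0 0 3
  0 0 0 0
  0 0 0 0
After step 4: ants at (1,3),(0,3),(1,3)
  0 0 0 6
  0 0 0 6
  0 0 0 0
  0 0 0 0
After step 5: ants at (0,3),(1,3),(0,3)
  0 0 0 9
  0 0 0 7
  0 0 0 0
  0 0 0 0
After step 6: ants at (1,3),(0,3),(1,3)
  0 0 0 10
  0 0 0 10
  0 0 0 0
  0 0 0 0

0 0 0 10
0 0 0 10
0 0 0 0
0 0 0 0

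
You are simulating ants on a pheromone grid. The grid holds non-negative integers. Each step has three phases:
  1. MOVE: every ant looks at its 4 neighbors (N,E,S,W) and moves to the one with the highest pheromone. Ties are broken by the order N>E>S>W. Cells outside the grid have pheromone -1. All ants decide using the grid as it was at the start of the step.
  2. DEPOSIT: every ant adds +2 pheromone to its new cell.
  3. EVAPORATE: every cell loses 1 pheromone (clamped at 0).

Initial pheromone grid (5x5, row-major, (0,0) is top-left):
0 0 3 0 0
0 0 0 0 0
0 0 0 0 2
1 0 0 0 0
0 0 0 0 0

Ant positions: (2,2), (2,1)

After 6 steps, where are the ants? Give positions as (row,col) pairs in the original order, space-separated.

Step 1: ant0:(2,2)->N->(1,2) | ant1:(2,1)->N->(1,1)
  grid max=2 at (0,2)
Step 2: ant0:(1,2)->N->(0,2) | ant1:(1,1)->E->(1,2)
  grid max=3 at (0,2)
Step 3: ant0:(0,2)->S->(1,2) | ant1:(1,2)->N->(0,2)
  grid max=4 at (0,2)
Step 4: ant0:(1,2)->N->(0,2) | ant1:(0,2)->S->(1,2)
  grid max=5 at (0,2)
Step 5: ant0:(0,2)->S->(1,2) | ant1:(1,2)->N->(0,2)
  grid max=6 at (0,2)
Step 6: ant0:(1,2)->N->(0,2) | ant1:(0,2)->S->(1,2)
  grid max=7 at (0,2)

(0,2) (1,2)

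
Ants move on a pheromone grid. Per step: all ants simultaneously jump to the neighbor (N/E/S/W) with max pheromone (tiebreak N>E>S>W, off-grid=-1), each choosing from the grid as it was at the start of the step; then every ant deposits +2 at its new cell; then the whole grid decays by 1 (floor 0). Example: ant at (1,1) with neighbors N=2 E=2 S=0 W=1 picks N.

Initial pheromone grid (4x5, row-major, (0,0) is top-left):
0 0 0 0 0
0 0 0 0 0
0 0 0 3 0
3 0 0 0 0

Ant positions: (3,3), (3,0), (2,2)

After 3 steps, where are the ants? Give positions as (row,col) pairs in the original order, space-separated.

Step 1: ant0:(3,3)->N->(2,3) | ant1:(3,0)->N->(2,0) | ant2:(2,2)->E->(2,3)
  grid max=6 at (2,3)
Step 2: ant0:(2,3)->N->(1,3) | ant1:(2,0)->S->(3,0) | ant2:(2,3)->N->(1,3)
  grid max=5 at (2,3)
Step 3: ant0:(1,3)->S->(2,3) | ant1:(3,0)->N->(2,0) | ant2:(1,3)->S->(2,3)
  grid max=8 at (2,3)

(2,3) (2,0) (2,3)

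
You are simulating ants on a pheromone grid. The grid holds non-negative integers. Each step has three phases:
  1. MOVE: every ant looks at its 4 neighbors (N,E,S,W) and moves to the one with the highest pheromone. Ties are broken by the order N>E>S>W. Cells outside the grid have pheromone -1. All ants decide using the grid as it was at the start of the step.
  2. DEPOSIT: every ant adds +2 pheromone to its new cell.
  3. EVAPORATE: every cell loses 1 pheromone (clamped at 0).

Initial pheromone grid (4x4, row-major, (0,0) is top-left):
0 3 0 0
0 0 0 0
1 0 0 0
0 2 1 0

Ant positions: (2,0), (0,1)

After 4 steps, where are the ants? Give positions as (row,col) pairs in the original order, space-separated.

Step 1: ant0:(2,0)->N->(1,0) | ant1:(0,1)->E->(0,2)
  grid max=2 at (0,1)
Step 2: ant0:(1,0)->N->(0,0) | ant1:(0,2)->W->(0,1)
  grid max=3 at (0,1)
Step 3: ant0:(0,0)->E->(0,1) | ant1:(0,1)->W->(0,0)
  grid max=4 at (0,1)
Step 4: ant0:(0,1)->W->(0,0) | ant1:(0,0)->E->(0,1)
  grid max=5 at (0,1)

(0,0) (0,1)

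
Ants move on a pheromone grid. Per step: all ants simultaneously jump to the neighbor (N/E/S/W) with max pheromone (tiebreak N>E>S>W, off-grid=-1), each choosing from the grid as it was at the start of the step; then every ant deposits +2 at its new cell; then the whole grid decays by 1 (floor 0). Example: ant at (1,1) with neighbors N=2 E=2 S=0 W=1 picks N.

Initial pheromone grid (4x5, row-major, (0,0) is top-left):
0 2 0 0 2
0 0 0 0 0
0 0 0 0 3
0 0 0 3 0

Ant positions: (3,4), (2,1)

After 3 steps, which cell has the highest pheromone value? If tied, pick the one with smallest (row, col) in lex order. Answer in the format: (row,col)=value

Step 1: ant0:(3,4)->N->(2,4) | ant1:(2,1)->N->(1,1)
  grid max=4 at (2,4)
Step 2: ant0:(2,4)->N->(1,4) | ant1:(1,1)->N->(0,1)
  grid max=3 at (2,4)
Step 3: ant0:(1,4)->S->(2,4) | ant1:(0,1)->E->(0,2)
  grid max=4 at (2,4)
Final grid:
  0 1 1 0 0
  0 0 0 0 0
  0 0 0 0 4
  0 0 0 0 0
Max pheromone 4 at (2,4)

Answer: (2,4)=4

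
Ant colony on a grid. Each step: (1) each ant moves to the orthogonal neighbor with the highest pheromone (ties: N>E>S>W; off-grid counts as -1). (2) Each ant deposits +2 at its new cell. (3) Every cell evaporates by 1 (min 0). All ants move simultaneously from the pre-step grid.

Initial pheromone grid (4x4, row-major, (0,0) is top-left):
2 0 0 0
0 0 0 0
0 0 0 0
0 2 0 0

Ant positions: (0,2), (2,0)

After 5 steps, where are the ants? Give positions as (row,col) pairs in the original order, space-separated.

Step 1: ant0:(0,2)->E->(0,3) | ant1:(2,0)->N->(1,0)
  grid max=1 at (0,0)
Step 2: ant0:(0,3)->S->(1,3) | ant1:(1,0)->N->(0,0)
  grid max=2 at (0,0)
Step 3: ant0:(1,3)->N->(0,3) | ant1:(0,0)->E->(0,1)
  grid max=1 at (0,0)
Step 4: ant0:(0,3)->S->(1,3) | ant1:(0,1)->W->(0,0)
  grid max=2 at (0,0)
Step 5: ant0:(1,3)->N->(0,3) | ant1:(0,0)->E->(0,1)
  grid max=1 at (0,0)

(0,3) (0,1)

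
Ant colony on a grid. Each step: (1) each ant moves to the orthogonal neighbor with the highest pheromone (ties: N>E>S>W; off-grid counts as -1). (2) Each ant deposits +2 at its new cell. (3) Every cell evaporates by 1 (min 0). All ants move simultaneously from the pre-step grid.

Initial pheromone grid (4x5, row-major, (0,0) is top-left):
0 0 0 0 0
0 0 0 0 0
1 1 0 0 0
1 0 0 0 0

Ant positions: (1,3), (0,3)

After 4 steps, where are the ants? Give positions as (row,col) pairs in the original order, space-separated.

Step 1: ant0:(1,3)->N->(0,3) | ant1:(0,3)->E->(0,4)
  grid max=1 at (0,3)
Step 2: ant0:(0,3)->E->(0,4) | ant1:(0,4)->W->(0,3)
  grid max=2 at (0,3)
Step 3: ant0:(0,4)->W->(0,3) | ant1:(0,3)->E->(0,4)
  grid max=3 at (0,3)
Step 4: ant0:(0,3)->E->(0,4) | ant1:(0,4)->W->(0,3)
  grid max=4 at (0,3)

(0,4) (0,3)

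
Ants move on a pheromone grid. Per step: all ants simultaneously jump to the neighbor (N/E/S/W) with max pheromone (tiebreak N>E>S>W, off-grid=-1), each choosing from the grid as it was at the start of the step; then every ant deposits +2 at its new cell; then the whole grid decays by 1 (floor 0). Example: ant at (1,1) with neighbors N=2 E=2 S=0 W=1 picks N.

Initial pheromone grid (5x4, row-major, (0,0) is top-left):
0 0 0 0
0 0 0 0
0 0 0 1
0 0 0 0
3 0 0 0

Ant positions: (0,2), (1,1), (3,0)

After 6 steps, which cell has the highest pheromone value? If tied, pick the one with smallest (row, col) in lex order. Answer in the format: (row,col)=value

Answer: (1,3)=5

Derivation:
Step 1: ant0:(0,2)->E->(0,3) | ant1:(1,1)->N->(0,1) | ant2:(3,0)->S->(4,0)
  grid max=4 at (4,0)
Step 2: ant0:(0,3)->S->(1,3) | ant1:(0,1)->E->(0,2) | ant2:(4,0)->N->(3,0)
  grid max=3 at (4,0)
Step 3: ant0:(1,3)->N->(0,3) | ant1:(0,2)->E->(0,3) | ant2:(3,0)->S->(4,0)
  grid max=4 at (4,0)
Step 4: ant0:(0,3)->S->(1,3) | ant1:(0,3)->S->(1,3) | ant2:(4,0)->N->(3,0)
  grid max=3 at (1,3)
Step 5: ant0:(1,3)->N->(0,3) | ant1:(1,3)->N->(0,3) | ant2:(3,0)->S->(4,0)
  grid max=5 at (0,3)
Step 6: ant0:(0,3)->S->(1,3) | ant1:(0,3)->S->(1,3) | ant2:(4,0)->N->(3,0)
  grid max=5 at (1,3)
Final grid:
  0 0 0 4
  0 0 0 5
  0 0 0 0
  1 0 0 0
  3 0 0 0
Max pheromone 5 at (1,3)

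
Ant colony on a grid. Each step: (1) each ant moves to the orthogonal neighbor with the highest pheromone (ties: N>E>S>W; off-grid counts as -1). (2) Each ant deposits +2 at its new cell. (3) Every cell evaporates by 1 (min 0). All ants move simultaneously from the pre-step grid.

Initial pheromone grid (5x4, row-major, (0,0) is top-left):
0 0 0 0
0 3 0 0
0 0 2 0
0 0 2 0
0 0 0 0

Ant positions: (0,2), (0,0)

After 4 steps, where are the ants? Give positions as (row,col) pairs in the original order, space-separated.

Step 1: ant0:(0,2)->E->(0,3) | ant1:(0,0)->E->(0,1)
  grid max=2 at (1,1)
Step 2: ant0:(0,3)->S->(1,3) | ant1:(0,1)->S->(1,1)
  grid max=3 at (1,1)
Step 3: ant0:(1,3)->N->(0,3) | ant1:(1,1)->N->(0,1)
  grid max=2 at (1,1)
Step 4: ant0:(0,3)->S->(1,3) | ant1:(0,1)->S->(1,1)
  grid max=3 at (1,1)

(1,3) (1,1)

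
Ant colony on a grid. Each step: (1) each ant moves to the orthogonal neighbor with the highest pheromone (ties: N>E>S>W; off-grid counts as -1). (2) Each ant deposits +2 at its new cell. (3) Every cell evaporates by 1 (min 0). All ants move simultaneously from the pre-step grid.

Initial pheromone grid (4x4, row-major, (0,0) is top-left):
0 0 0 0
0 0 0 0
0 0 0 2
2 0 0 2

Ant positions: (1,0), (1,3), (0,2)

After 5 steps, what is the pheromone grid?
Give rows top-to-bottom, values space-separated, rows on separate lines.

After step 1: ants at (0,0),(2,3),(0,3)
  1 0 0 1
  0 0 0 0
  0 0 0 3
  1 0 0 1
After step 2: ants at (0,1),(3,3),(1,3)
  0 1 0 0
  0 0 0 1
  0 0 0 2
  0 0 0 2
After step 3: ants at (0,2),(2,3),(2,3)
  0 0 1 0
  0 0 0 0
  0 0 0 5
  0 0 0 1
After step 4: ants at (0,3),(3,3),(3,3)
  0 0 0 1
  0 0 0 0
  0 0 0 4
  0 0 0 4
After step 5: ants at (1,3),(2,3),(2,3)
  0 0 0 0
  0 0 0 1
  0 0 0 7
  0 0 0 3

0 0 0 0
0 0 0 1
0 0 0 7
0 0 0 3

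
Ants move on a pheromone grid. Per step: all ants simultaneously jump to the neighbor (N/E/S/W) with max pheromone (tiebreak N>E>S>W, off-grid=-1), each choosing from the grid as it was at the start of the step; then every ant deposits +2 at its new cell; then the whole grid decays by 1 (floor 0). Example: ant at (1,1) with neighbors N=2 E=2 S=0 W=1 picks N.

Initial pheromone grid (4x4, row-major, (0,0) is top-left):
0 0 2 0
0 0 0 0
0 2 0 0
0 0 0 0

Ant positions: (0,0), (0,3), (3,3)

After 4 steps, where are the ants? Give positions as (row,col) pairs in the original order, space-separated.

Step 1: ant0:(0,0)->E->(0,1) | ant1:(0,3)->W->(0,2) | ant2:(3,3)->N->(2,3)
  grid max=3 at (0,2)
Step 2: ant0:(0,1)->E->(0,2) | ant1:(0,2)->W->(0,1) | ant2:(2,3)->N->(1,3)
  grid max=4 at (0,2)
Step 3: ant0:(0,2)->W->(0,1) | ant1:(0,1)->E->(0,2) | ant2:(1,3)->N->(0,3)
  grid max=5 at (0,2)
Step 4: ant0:(0,1)->E->(0,2) | ant1:(0,2)->W->(0,1) | ant2:(0,3)->W->(0,2)
  grid max=8 at (0,2)

(0,2) (0,1) (0,2)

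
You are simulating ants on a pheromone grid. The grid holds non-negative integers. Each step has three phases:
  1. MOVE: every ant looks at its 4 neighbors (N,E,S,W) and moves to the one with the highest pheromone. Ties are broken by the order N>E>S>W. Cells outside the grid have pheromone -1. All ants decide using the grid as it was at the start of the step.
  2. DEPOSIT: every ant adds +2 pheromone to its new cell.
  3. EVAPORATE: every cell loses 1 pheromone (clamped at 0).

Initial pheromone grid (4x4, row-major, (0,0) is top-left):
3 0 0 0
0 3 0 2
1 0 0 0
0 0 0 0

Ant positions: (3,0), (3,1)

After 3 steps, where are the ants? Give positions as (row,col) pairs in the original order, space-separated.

Step 1: ant0:(3,0)->N->(2,0) | ant1:(3,1)->N->(2,1)
  grid max=2 at (0,0)
Step 2: ant0:(2,0)->E->(2,1) | ant1:(2,1)->N->(1,1)
  grid max=3 at (1,1)
Step 3: ant0:(2,1)->N->(1,1) | ant1:(1,1)->S->(2,1)
  grid max=4 at (1,1)

(1,1) (2,1)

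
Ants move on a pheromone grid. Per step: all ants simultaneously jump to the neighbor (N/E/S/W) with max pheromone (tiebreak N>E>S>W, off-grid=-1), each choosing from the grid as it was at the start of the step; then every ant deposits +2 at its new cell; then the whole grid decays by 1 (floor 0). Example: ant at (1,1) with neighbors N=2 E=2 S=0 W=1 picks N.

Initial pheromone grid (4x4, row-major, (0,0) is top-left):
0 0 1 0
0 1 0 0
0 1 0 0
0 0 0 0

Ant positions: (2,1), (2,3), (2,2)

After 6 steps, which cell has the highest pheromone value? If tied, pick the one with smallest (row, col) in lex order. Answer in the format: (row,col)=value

Answer: (1,1)=7

Derivation:
Step 1: ant0:(2,1)->N->(1,1) | ant1:(2,3)->N->(1,3) | ant2:(2,2)->W->(2,1)
  grid max=2 at (1,1)
Step 2: ant0:(1,1)->S->(2,1) | ant1:(1,3)->N->(0,3) | ant2:(2,1)->N->(1,1)
  grid max=3 at (1,1)
Step 3: ant0:(2,1)->N->(1,1) | ant1:(0,3)->S->(1,3) | ant2:(1,1)->S->(2,1)
  grid max=4 at (1,1)
Step 4: ant0:(1,1)->S->(2,1) | ant1:(1,3)->N->(0,3) | ant2:(2,1)->N->(1,1)
  grid max=5 at (1,1)
Step 5: ant0:(2,1)->N->(1,1) | ant1:(0,3)->S->(1,3) | ant2:(1,1)->S->(2,1)
  grid max=6 at (1,1)
Step 6: ant0:(1,1)->S->(2,1) | ant1:(1,3)->N->(0,3) | ant2:(2,1)->N->(1,1)
  grid max=7 at (1,1)
Final grid:
  0 0 0 1
  0 7 0 0
  0 7 0 0
  0 0 0 0
Max pheromone 7 at (1,1)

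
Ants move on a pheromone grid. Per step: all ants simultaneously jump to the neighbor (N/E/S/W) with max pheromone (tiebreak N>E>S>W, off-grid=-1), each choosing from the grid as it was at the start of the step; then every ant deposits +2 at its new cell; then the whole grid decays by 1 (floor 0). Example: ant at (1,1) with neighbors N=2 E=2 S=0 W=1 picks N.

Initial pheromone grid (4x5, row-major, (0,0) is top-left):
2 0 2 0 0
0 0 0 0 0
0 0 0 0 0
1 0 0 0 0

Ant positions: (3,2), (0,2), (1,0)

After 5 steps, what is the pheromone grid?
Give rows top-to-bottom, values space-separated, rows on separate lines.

After step 1: ants at (2,2),(0,3),(0,0)
  3 0 1 1 0
  0 0 0 0 0
  0 0 1 0 0
  0 0 0 0 0
After step 2: ants at (1,2),(0,2),(0,1)
  2 1 2 0 0
  0 0 1 0 0
  0 0 0 0 0
  0 0 0 0 0
After step 3: ants at (0,2),(1,2),(0,2)
  1 0 5 0 0
  0 0 2 0 0
  0 0 0 0 0
  0 0 0 0 0
After step 4: ants at (1,2),(0,2),(1,2)
  0 0 6 0 0
  0 0 5 0 0
  0 0 0 0 0
  0 0 0 0 0
After step 5: ants at (0,2),(1,2),(0,2)
  0 0 9 0 0
  0 0 6 0 0
  0 0 0 0 0
  0 0 0 0 0

0 0 9 0 0
0 0 6 0 0
0 0 0 0 0
0 0 0 0 0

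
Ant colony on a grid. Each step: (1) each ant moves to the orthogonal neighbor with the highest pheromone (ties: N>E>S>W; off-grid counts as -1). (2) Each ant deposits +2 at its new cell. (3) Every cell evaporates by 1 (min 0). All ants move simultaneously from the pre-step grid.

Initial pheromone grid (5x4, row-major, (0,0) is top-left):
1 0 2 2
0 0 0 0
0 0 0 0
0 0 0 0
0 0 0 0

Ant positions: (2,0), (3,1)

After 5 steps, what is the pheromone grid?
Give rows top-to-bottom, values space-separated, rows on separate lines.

After step 1: ants at (1,0),(2,1)
  0 0 1 1
  1 0 0 0
  0 1 0 0
  0 0 0 0
  0 0 0 0
After step 2: ants at (0,0),(1,1)
  1 0 0 0
  0 1 0 0
  0 0 0 0
  0 0 0 0
  0 0 0 0
After step 3: ants at (0,1),(0,1)
  0 3 0 0
  0 0 0 0
  0 0 0 0
  0 0 0 0
  0 0 0 0
After step 4: ants at (0,2),(0,2)
  0 2 3 0
  0 0 0 0
  0 0 0 0
  0 0 0 0
  0 0 0 0
After step 5: ants at (0,1),(0,1)
  0 5 2 0
  0 0 0 0
  0 0 0 0
  0 0 0 0
  0 0 0 0

0 5 2 0
0 0 0 0
0 0 0 0
0 0 0 0
0 0 0 0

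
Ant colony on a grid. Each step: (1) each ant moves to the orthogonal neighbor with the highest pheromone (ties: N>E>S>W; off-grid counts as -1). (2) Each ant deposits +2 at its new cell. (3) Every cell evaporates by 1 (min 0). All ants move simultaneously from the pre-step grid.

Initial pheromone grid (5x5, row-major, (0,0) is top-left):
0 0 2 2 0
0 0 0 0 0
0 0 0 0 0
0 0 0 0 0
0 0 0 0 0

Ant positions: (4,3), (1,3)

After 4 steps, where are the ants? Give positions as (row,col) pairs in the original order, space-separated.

Step 1: ant0:(4,3)->N->(3,3) | ant1:(1,3)->N->(0,3)
  grid max=3 at (0,3)
Step 2: ant0:(3,3)->N->(2,3) | ant1:(0,3)->W->(0,2)
  grid max=2 at (0,2)
Step 3: ant0:(2,3)->N->(1,3) | ant1:(0,2)->E->(0,3)
  grid max=3 at (0,3)
Step 4: ant0:(1,3)->N->(0,3) | ant1:(0,3)->S->(1,3)
  grid max=4 at (0,3)

(0,3) (1,3)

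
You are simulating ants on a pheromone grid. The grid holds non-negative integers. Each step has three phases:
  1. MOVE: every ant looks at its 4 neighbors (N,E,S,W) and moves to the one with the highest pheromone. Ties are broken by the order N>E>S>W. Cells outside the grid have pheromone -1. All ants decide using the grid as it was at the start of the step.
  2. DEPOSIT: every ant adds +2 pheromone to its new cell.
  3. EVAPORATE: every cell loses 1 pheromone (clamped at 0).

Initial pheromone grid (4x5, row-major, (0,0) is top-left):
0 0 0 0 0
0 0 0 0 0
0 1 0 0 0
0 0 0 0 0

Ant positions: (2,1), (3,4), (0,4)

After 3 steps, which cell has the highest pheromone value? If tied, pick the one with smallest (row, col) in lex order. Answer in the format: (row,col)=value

Step 1: ant0:(2,1)->N->(1,1) | ant1:(3,4)->N->(2,4) | ant2:(0,4)->S->(1,4)
  grid max=1 at (1,1)
Step 2: ant0:(1,1)->N->(0,1) | ant1:(2,4)->N->(1,4) | ant2:(1,4)->S->(2,4)
  grid max=2 at (1,4)
Step 3: ant0:(0,1)->E->(0,2) | ant1:(1,4)->S->(2,4) | ant2:(2,4)->N->(1,4)
  grid max=3 at (1,4)
Final grid:
  0 0 1 0 0
  0 0 0 0 3
  0 0 0 0 3
  0 0 0 0 0
Max pheromone 3 at (1,4)

Answer: (1,4)=3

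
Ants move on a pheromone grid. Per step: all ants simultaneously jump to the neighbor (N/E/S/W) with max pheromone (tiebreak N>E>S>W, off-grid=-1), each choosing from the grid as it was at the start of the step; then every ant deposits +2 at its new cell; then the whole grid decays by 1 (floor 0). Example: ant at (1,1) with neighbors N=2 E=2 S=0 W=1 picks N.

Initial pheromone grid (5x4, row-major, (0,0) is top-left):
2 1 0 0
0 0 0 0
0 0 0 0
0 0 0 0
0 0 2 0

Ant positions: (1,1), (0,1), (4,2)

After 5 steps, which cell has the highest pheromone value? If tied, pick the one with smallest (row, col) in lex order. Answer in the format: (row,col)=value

Answer: (0,0)=7

Derivation:
Step 1: ant0:(1,1)->N->(0,1) | ant1:(0,1)->W->(0,0) | ant2:(4,2)->N->(3,2)
  grid max=3 at (0,0)
Step 2: ant0:(0,1)->W->(0,0) | ant1:(0,0)->E->(0,1) | ant2:(3,2)->S->(4,2)
  grid max=4 at (0,0)
Step 3: ant0:(0,0)->E->(0,1) | ant1:(0,1)->W->(0,0) | ant2:(4,2)->N->(3,2)
  grid max=5 at (0,0)
Step 4: ant0:(0,1)->W->(0,0) | ant1:(0,0)->E->(0,1) | ant2:(3,2)->S->(4,2)
  grid max=6 at (0,0)
Step 5: ant0:(0,0)->E->(0,1) | ant1:(0,1)->W->(0,0) | ant2:(4,2)->N->(3,2)
  grid max=7 at (0,0)
Final grid:
  7 6 0 0
  0 0 0 0
  0 0 0 0
  0 0 1 0
  0 0 1 0
Max pheromone 7 at (0,0)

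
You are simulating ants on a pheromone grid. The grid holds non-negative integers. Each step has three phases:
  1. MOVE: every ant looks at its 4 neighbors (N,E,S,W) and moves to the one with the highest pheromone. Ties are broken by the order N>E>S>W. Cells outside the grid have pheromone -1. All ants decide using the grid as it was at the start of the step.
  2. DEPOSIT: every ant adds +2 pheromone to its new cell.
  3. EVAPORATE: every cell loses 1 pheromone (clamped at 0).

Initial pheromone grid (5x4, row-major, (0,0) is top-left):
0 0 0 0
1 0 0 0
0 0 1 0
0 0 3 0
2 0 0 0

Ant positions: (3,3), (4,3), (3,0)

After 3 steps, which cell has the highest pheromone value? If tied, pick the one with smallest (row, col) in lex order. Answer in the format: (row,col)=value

Answer: (3,2)=6

Derivation:
Step 1: ant0:(3,3)->W->(3,2) | ant1:(4,3)->N->(3,3) | ant2:(3,0)->S->(4,0)
  grid max=4 at (3,2)
Step 2: ant0:(3,2)->E->(3,3) | ant1:(3,3)->W->(3,2) | ant2:(4,0)->N->(3,0)
  grid max=5 at (3,2)
Step 3: ant0:(3,3)->W->(3,2) | ant1:(3,2)->E->(3,3) | ant2:(3,0)->S->(4,0)
  grid max=6 at (3,2)
Final grid:
  0 0 0 0
  0 0 0 0
  0 0 0 0
  0 0 6 3
  3 0 0 0
Max pheromone 6 at (3,2)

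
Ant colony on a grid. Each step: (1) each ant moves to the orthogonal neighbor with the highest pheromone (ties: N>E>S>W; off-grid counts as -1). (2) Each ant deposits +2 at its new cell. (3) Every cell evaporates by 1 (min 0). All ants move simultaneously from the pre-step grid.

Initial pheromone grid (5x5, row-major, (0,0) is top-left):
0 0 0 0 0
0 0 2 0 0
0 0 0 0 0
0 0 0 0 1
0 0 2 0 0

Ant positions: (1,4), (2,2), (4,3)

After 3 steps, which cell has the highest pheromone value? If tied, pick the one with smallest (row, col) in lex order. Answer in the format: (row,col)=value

Answer: (1,2)=3

Derivation:
Step 1: ant0:(1,4)->N->(0,4) | ant1:(2,2)->N->(1,2) | ant2:(4,3)->W->(4,2)
  grid max=3 at (1,2)
Step 2: ant0:(0,4)->S->(1,4) | ant1:(1,2)->N->(0,2) | ant2:(4,2)->N->(3,2)
  grid max=2 at (1,2)
Step 3: ant0:(1,4)->N->(0,4) | ant1:(0,2)->S->(1,2) | ant2:(3,2)->S->(4,2)
  grid max=3 at (1,2)
Final grid:
  0 0 0 0 1
  0 0 3 0 0
  0 0 0 0 0
  0 0 0 0 0
  0 0 3 0 0
Max pheromone 3 at (1,2)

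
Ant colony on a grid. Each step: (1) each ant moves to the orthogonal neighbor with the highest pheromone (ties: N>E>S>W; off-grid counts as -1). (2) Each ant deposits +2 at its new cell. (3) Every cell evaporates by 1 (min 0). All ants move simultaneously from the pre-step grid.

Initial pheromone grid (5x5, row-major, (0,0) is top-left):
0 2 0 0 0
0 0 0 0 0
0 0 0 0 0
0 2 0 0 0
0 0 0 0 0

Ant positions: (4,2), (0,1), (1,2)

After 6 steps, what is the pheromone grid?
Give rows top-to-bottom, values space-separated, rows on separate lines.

After step 1: ants at (3,2),(0,2),(0,2)
  0 1 3 0 0
  0 0 0 0 0
  0 0 0 0 0
  0 1 1 0 0
  0 0 0 0 0
After step 2: ants at (3,1),(0,1),(0,1)
  0 4 2 0 0
  0 0 0 0 0
  0 0 0 0 0
  0 2 0 0 0
  0 0 0 0 0
After step 3: ants at (2,1),(0,2),(0,2)
  0 3 5 0 0
  0 0 0 0 0
  0 1 0 0 0
  0 1 0 0 0
  0 0 0 0 0
After step 4: ants at (3,1),(0,1),(0,1)
  0 6 4 0 0
  0 0 0 0 0
  0 0 0 0 0
  0 2 0 0 0
  0 0 0 0 0
After step 5: ants at (2,1),(0,2),(0,2)
  0 5 7 0 0
  0 0 0 0 0
  0 1 0 0 0
  0 1 0 0 0
  0 0 0 0 0
After step 6: ants at (3,1),(0,1),(0,1)
  0 8 6 0 0
  0 0 0 0 0
  0 0 0 0 0
  0 2 0 0 0
  0 0 0 0 0

0 8 6 0 0
0 0 0 0 0
0 0 0 0 0
0 2 0 0 0
0 0 0 0 0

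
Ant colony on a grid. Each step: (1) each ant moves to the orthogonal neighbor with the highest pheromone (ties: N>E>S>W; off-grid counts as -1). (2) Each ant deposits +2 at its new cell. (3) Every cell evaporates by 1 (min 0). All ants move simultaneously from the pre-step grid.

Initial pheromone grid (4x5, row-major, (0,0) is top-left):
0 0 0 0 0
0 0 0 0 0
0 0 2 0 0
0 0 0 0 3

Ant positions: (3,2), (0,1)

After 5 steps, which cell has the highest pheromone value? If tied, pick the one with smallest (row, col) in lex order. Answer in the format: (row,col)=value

Answer: (2,2)=3

Derivation:
Step 1: ant0:(3,2)->N->(2,2) | ant1:(0,1)->E->(0,2)
  grid max=3 at (2,2)
Step 2: ant0:(2,2)->N->(1,2) | ant1:(0,2)->E->(0,3)
  grid max=2 at (2,2)
Step 3: ant0:(1,2)->S->(2,2) | ant1:(0,3)->E->(0,4)
  grid max=3 at (2,2)
Step 4: ant0:(2,2)->N->(1,2) | ant1:(0,4)->S->(1,4)
  grid max=2 at (2,2)
Step 5: ant0:(1,2)->S->(2,2) | ant1:(1,4)->N->(0,4)
  grid max=3 at (2,2)
Final grid:
  0 0 0 0 1
  0 0 0 0 0
  0 0 3 0 0
  0 0 0 0 0
Max pheromone 3 at (2,2)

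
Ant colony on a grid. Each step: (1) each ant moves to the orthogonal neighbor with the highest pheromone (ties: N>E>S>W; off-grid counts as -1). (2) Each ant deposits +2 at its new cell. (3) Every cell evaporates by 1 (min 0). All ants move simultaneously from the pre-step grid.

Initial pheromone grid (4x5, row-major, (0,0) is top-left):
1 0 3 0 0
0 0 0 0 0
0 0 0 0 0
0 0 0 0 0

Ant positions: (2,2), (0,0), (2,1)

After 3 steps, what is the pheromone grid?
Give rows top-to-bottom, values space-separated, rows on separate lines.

After step 1: ants at (1,2),(0,1),(1,1)
  0 1 2 0 0
  0 1 1 0 0
  0 0 0 0 0
  0 0 0 0 0
After step 2: ants at (0,2),(0,2),(0,1)
  0 2 5 0 0
  0 0 0 0 0
  0 0 0 0 0
  0 0 0 0 0
After step 3: ants at (0,1),(0,1),(0,2)
  0 5 6 0 0
  0 0 0 0 0
  0 0 0 0 0
  0 0 0 0 0

0 5 6 0 0
0 0 0 0 0
0 0 0 0 0
0 0 0 0 0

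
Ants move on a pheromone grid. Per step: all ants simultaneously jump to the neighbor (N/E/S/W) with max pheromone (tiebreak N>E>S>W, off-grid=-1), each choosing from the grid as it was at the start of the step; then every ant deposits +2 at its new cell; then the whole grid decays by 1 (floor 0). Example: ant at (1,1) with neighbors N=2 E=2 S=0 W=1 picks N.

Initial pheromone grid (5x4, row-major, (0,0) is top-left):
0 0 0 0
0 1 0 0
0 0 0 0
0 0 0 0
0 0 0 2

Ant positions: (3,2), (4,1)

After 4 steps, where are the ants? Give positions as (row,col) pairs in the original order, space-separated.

Step 1: ant0:(3,2)->N->(2,2) | ant1:(4,1)->N->(3,1)
  grid max=1 at (2,2)
Step 2: ant0:(2,2)->N->(1,2) | ant1:(3,1)->N->(2,1)
  grid max=1 at (1,2)
Step 3: ant0:(1,2)->N->(0,2) | ant1:(2,1)->N->(1,1)
  grid max=1 at (0,2)
Step 4: ant0:(0,2)->E->(0,3) | ant1:(1,1)->N->(0,1)
  grid max=1 at (0,1)

(0,3) (0,1)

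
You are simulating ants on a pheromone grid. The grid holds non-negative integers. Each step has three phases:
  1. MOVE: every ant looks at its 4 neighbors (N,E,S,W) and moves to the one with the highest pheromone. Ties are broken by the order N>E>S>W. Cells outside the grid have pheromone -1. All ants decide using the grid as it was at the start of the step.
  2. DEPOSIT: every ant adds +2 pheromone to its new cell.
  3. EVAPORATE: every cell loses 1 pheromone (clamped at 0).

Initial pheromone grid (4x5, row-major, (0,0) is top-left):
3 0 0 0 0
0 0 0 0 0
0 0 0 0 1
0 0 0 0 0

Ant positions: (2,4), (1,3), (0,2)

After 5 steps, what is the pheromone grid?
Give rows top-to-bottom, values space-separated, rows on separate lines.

After step 1: ants at (1,4),(0,3),(0,3)
  2 0 0 3 0
  0 0 0 0 1
  0 0 0 0 0
  0 0 0 0 0
After step 2: ants at (0,4),(0,4),(0,4)
  1 0 0 2 5
  0 0 0 0 0
  0 0 0 0 0
  0 0 0 0 0
After step 3: ants at (0,3),(0,3),(0,3)
  0 0 0 7 4
  0 0 0 0 0
  0 0 0 0 0
  0 0 0 0 0
After step 4: ants at (0,4),(0,4),(0,4)
  0 0 0 6 9
  0 0 0 0 0
  0 0 0 0 0
  0 0 0 0 0
After step 5: ants at (0,3),(0,3),(0,3)
  0 0 0 11 8
  0 0 0 0 0
  0 0 0 0 0
  0 0 0 0 0

0 0 0 11 8
0 0 0 0 0
0 0 0 0 0
0 0 0 0 0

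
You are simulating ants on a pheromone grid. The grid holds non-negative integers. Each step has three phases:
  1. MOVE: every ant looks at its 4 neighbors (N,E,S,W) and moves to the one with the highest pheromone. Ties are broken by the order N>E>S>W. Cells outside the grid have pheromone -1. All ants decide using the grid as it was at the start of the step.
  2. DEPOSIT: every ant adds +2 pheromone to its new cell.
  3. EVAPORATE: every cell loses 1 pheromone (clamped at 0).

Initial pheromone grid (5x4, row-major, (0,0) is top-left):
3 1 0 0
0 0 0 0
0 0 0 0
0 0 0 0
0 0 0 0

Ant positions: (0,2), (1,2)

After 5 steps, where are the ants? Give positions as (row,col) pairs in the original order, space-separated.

Step 1: ant0:(0,2)->W->(0,1) | ant1:(1,2)->N->(0,2)
  grid max=2 at (0,0)
Step 2: ant0:(0,1)->W->(0,0) | ant1:(0,2)->W->(0,1)
  grid max=3 at (0,0)
Step 3: ant0:(0,0)->E->(0,1) | ant1:(0,1)->W->(0,0)
  grid max=4 at (0,0)
Step 4: ant0:(0,1)->W->(0,0) | ant1:(0,0)->E->(0,1)
  grid max=5 at (0,0)
Step 5: ant0:(0,0)->E->(0,1) | ant1:(0,1)->W->(0,0)
  grid max=6 at (0,0)

(0,1) (0,0)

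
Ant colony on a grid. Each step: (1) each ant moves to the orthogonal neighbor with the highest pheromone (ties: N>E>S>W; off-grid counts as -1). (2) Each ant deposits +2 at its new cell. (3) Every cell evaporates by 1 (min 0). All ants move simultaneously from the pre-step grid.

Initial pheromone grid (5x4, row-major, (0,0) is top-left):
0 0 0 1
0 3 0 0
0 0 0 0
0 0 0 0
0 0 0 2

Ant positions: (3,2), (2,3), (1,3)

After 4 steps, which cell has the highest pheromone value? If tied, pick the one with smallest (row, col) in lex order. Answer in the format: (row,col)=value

Step 1: ant0:(3,2)->N->(2,2) | ant1:(2,3)->N->(1,3) | ant2:(1,3)->N->(0,3)
  grid max=2 at (0,3)
Step 2: ant0:(2,2)->N->(1,2) | ant1:(1,3)->N->(0,3) | ant2:(0,3)->S->(1,3)
  grid max=3 at (0,3)
Step 3: ant0:(1,2)->E->(1,3) | ant1:(0,3)->S->(1,3) | ant2:(1,3)->N->(0,3)
  grid max=5 at (1,3)
Step 4: ant0:(1,3)->N->(0,3) | ant1:(1,3)->N->(0,3) | ant2:(0,3)->S->(1,3)
  grid max=7 at (0,3)
Final grid:
  0 0 0 7
  0 0 0 6
  0 0 0 0
  0 0 0 0
  0 0 0 0
Max pheromone 7 at (0,3)

Answer: (0,3)=7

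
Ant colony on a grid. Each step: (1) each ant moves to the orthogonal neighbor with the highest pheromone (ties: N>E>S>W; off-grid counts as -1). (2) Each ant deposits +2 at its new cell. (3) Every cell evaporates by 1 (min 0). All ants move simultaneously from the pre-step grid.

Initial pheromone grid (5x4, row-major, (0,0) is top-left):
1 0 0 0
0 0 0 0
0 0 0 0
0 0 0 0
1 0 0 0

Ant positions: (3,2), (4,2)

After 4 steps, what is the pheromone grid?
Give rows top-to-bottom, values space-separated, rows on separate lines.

After step 1: ants at (2,2),(3,2)
  0 0 0 0
  0 0 0 0
  0 0 1 0
  0 0 1 0
  0 0 0 0
After step 2: ants at (3,2),(2,2)
  0 0 0 0
  0 0 0 0
  0 0 2 0
  0 0 2 0
  0 0 0 0
After step 3: ants at (2,2),(3,2)
  0 0 0 0
  0 0 0 0
  0 0 3 0
  0 0 3 0
  0 0 0 0
After step 4: ants at (3,2),(2,2)
  0 0 0 0
  0 0 0 0
  0 0 4 0
  0 0 4 0
  0 0 0 0

0 0 0 0
0 0 0 0
0 0 4 0
0 0 4 0
0 0 0 0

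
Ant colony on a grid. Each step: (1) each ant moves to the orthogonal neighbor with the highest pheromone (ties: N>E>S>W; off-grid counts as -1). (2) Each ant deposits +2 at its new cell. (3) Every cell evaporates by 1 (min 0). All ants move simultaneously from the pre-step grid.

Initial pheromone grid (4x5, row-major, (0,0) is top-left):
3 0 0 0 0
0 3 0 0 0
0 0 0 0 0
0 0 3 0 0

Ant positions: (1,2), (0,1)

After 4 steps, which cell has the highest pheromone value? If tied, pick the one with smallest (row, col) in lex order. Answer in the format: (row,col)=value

Step 1: ant0:(1,2)->W->(1,1) | ant1:(0,1)->S->(1,1)
  grid max=6 at (1,1)
Step 2: ant0:(1,1)->N->(0,1) | ant1:(1,1)->N->(0,1)
  grid max=5 at (1,1)
Step 3: ant0:(0,1)->S->(1,1) | ant1:(0,1)->S->(1,1)
  grid max=8 at (1,1)
Step 4: ant0:(1,1)->N->(0,1) | ant1:(1,1)->N->(0,1)
  grid max=7 at (1,1)
Final grid:
  0 5 0 0 0
  0 7 0 0 0
  0 0 0 0 0
  0 0 0 0 0
Max pheromone 7 at (1,1)

Answer: (1,1)=7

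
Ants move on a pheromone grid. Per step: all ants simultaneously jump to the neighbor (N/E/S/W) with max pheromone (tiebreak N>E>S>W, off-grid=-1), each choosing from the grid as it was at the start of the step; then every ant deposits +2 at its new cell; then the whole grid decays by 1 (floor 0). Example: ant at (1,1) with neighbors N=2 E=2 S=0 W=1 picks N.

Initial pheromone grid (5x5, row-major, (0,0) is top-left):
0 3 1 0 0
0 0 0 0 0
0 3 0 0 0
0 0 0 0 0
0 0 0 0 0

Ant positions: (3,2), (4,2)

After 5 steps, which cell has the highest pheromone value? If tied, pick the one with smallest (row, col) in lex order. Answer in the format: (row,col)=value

Answer: (2,1)=6

Derivation:
Step 1: ant0:(3,2)->N->(2,2) | ant1:(4,2)->N->(3,2)
  grid max=2 at (0,1)
Step 2: ant0:(2,2)->W->(2,1) | ant1:(3,2)->N->(2,2)
  grid max=3 at (2,1)
Step 3: ant0:(2,1)->E->(2,2) | ant1:(2,2)->W->(2,1)
  grid max=4 at (2,1)
Step 4: ant0:(2,2)->W->(2,1) | ant1:(2,1)->E->(2,2)
  grid max=5 at (2,1)
Step 5: ant0:(2,1)->E->(2,2) | ant1:(2,2)->W->(2,1)
  grid max=6 at (2,1)
Final grid:
  0 0 0 0 0
  0 0 0 0 0
  0 6 5 0 0
  0 0 0 0 0
  0 0 0 0 0
Max pheromone 6 at (2,1)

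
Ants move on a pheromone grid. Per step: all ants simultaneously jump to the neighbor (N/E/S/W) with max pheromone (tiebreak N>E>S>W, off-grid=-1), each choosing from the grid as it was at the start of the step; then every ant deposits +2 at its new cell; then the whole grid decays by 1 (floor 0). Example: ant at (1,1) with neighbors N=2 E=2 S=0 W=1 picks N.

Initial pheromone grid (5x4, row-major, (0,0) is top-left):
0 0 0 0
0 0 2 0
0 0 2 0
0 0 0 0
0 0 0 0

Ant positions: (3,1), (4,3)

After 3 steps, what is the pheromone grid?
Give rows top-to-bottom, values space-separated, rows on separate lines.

After step 1: ants at (2,1),(3,3)
  0 0 0 0
  0 0 1 0
  0 1 1 0
  0 0 0 1
  0 0 0 0
After step 2: ants at (2,2),(2,3)
  0 0 0 0
  0 0 0 0
  0 0 2 1
  0 0 0 0
  0 0 0 0
After step 3: ants at (2,3),(2,2)
  0 0 0 0
  0 0 0 0
  0 0 3 2
  0 0 0 0
  0 0 0 0

0 0 0 0
0 0 0 0
0 0 3 2
0 0 0 0
0 0 0 0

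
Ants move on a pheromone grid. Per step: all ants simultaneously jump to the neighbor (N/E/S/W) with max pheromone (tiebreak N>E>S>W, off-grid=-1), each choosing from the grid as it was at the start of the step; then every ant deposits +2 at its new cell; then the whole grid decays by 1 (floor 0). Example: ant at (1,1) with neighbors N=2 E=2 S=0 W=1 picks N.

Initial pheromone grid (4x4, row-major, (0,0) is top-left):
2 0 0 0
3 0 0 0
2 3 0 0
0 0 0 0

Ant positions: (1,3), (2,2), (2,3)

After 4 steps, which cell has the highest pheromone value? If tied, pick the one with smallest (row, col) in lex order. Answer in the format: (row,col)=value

Step 1: ant0:(1,3)->N->(0,3) | ant1:(2,2)->W->(2,1) | ant2:(2,3)->N->(1,3)
  grid max=4 at (2,1)
Step 2: ant0:(0,3)->S->(1,3) | ant1:(2,1)->W->(2,0) | ant2:(1,3)->N->(0,3)
  grid max=3 at (2,1)
Step 3: ant0:(1,3)->N->(0,3) | ant1:(2,0)->E->(2,1) | ant2:(0,3)->S->(1,3)
  grid max=4 at (2,1)
Step 4: ant0:(0,3)->S->(1,3) | ant1:(2,1)->W->(2,0) | ant2:(1,3)->N->(0,3)
  grid max=4 at (0,3)
Final grid:
  0 0 0 4
  0 0 0 4
  2 3 0 0
  0 0 0 0
Max pheromone 4 at (0,3)

Answer: (0,3)=4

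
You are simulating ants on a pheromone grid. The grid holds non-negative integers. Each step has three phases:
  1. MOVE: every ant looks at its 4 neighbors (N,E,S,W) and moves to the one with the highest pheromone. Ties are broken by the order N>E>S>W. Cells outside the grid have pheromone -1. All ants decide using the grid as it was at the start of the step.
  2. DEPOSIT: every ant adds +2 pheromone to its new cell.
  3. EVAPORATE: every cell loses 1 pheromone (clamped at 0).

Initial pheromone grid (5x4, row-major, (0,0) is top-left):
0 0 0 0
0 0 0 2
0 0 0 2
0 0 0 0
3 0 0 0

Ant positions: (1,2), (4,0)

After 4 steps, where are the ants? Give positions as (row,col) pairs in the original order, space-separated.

Step 1: ant0:(1,2)->E->(1,3) | ant1:(4,0)->N->(3,0)
  grid max=3 at (1,3)
Step 2: ant0:(1,3)->S->(2,3) | ant1:(3,0)->S->(4,0)
  grid max=3 at (4,0)
Step 3: ant0:(2,3)->N->(1,3) | ant1:(4,0)->N->(3,0)
  grid max=3 at (1,3)
Step 4: ant0:(1,3)->S->(2,3) | ant1:(3,0)->S->(4,0)
  grid max=3 at (4,0)

(2,3) (4,0)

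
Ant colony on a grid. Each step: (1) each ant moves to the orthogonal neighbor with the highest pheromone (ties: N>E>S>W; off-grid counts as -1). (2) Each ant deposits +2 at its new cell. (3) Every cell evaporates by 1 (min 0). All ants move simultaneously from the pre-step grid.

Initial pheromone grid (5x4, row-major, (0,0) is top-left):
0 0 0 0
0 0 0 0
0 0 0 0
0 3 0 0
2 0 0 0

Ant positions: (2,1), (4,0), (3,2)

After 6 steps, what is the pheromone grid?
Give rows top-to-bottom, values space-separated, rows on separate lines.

After step 1: ants at (3,1),(3,0),(3,1)
  0 0 0 0
  0 0 0 0
  0 0 0 0
  1 6 0 0
  1 0 0 0
After step 2: ants at (3,0),(3,1),(3,0)
  0 0 0 0
  0 0 0 0
  0 0 0 0
  4 7 0 0
  0 0 0 0
After step 3: ants at (3,1),(3,0),(3,1)
  0 0 0 0
  0 0 0 0
  0 0 0 0
  5 10 0 0
  0 0 0 0
After step 4: ants at (3,0),(3,1),(3,0)
  0 0 0 0
  0 0 0 0
  0 0 0 0
  8 11 0 0
  0 0 0 0
After step 5: ants at (3,1),(3,0),(3,1)
  0 0 0 0
  0 0 0 0
  0 0 0 0
  9 14 0 0
  0 0 0 0
After step 6: ants at (3,0),(3,1),(3,0)
  0 0 0 0
  0 0 0 0
  0 0 0 0
  12 15 0 0
  0 0 0 0

0 0 0 0
0 0 0 0
0 0 0 0
12 15 0 0
0 0 0 0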